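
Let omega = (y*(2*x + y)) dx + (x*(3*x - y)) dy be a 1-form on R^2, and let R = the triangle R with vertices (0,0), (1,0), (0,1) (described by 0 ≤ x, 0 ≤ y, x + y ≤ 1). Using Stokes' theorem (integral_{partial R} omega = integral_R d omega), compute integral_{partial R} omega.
integral_(partial R) omega = 1/6

Stokes: integral_partial_R omega = integral_R d omega with d omega = (∂Q/∂x - ∂P/∂y) dx ∧ dy.
  ∂Q/∂x = 6*x - y
  ∂P/∂y = 2*x + 2*y
  integrand = ∂Q/∂x - ∂P/∂y = 4*x - 3*y.
Integrating over R: integral_0^1 integral_0^{1-x} (4*x - 3*y) dy dx = 1/6.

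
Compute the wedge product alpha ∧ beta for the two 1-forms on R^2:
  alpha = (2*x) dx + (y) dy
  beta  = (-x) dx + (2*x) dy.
alpha ∧ beta = (x*(4*x + y)) dx ∧ dy

Distribute the wedge, using dx_i ∧ dx_j = -dx_j ∧ dx_i and dx_i ∧ dx_i = 0. For each pair (i, j) with i < j, the coefficient of dx_i ∧ dx_j in alpha ∧ beta is (alpha_i * beta_j - alpha_j * beta_i). Collecting: alpha ∧ beta = (x*(4*x + y)) dx ∧ dy.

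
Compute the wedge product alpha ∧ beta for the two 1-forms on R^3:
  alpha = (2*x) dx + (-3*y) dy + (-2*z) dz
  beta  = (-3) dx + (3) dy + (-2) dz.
alpha ∧ beta = (6*x - 9*y) dx ∧ dy + (-4*x - 6*z) dx ∧ dz + (6*y + 6*z) dy ∧ dz

Distribute the wedge, using dx_i ∧ dx_j = -dx_j ∧ dx_i and dx_i ∧ dx_i = 0. For each pair (i, j) with i < j, the coefficient of dx_i ∧ dx_j in alpha ∧ beta is (alpha_i * beta_j - alpha_j * beta_i). Collecting: alpha ∧ beta = (6*x - 9*y) dx ∧ dy + (-4*x - 6*z) dx ∧ dz + (6*y + 6*z) dy ∧ dz.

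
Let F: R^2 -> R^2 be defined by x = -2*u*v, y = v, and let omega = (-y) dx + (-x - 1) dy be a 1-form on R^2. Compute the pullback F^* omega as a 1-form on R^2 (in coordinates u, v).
F^* omega = (2*v^2) du + (4*u*v - 1) dv

Using F^*(f dg) = (f ∘ F) d(g ∘ F), substitute each coordinate x_i by F_i(u, v) in f_i, and replace dx_i by d F_i = (∂F_i/∂u) du + (∂F_i/∂v) dv.
  For the x component: f_1(F) = -v; d F_1 = (-2*v) du + (-2*u) dv
  For the y component: f_2(F) = 2*u*v - 1; d F_2 = (0) du + (1) dv
Combining and collecting du, dv coefficients:
  coeff of du: 2*v^2
  coeff of dv: 4*u*v - 1
F^* omega = (2*v^2) du + (4*u*v - 1) dv.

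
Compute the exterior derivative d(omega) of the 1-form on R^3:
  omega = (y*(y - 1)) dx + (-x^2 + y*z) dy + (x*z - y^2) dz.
d(omega) = (-2*x - 2*y + 1) dx ∧ dy + (z) dx ∧ dz + (-3*y) dy ∧ dz

For a 1-form omega = sum_i f_i dx_i, the exterior derivative is
  d(omega) = sum_{i < j} (∂f_j/∂x_i - ∂f_i/∂x_j) dx_i ∧ dx_j.
  coefficient of dx ∧ dy: ∂f_2/∂x - ∂f_1/∂y = ∂(-x^2 + y*z)/∂x - ∂(y*(y - 1))/∂y = -2*x - 2*y + 1
  coefficient of dx ∧ dz: ∂f_3/∂x - ∂f_1/∂z = ∂(x*z - y^2)/∂x - ∂(y*(y - 1))/∂z = z
  coefficient of dy ∧ dz: ∂f_3/∂y - ∂f_2/∂z = ∂(x*z - y^2)/∂y - ∂(-x^2 + y*z)/∂z = -3*y
Assembling: d(omega) = (-2*x - 2*y + 1) dx ∧ dy + (z) dx ∧ dz + (-3*y) dy ∧ dz.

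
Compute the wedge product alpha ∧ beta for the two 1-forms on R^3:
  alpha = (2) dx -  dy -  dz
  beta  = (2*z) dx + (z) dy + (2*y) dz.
alpha ∧ beta = (4*z) dx ∧ dy + (4*y + 2*z) dx ∧ dz + (-2*y + z) dy ∧ dz

Distribute the wedge, using dx_i ∧ dx_j = -dx_j ∧ dx_i and dx_i ∧ dx_i = 0. For each pair (i, j) with i < j, the coefficient of dx_i ∧ dx_j in alpha ∧ beta is (alpha_i * beta_j - alpha_j * beta_i). Collecting: alpha ∧ beta = (4*z) dx ∧ dy + (4*y + 2*z) dx ∧ dz + (-2*y + z) dy ∧ dz.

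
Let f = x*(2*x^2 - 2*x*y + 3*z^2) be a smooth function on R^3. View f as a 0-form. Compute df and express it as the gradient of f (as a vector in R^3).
df = (6*x^2 - 4*x*y + 3*z^2) dx + (-2*x^2) dy + (6*x*z) dz; grad f = (6*x^2 - 4*x*y + 3*z^2, -2*x^2, 6*x*z)

For a 0-form f, d f = (∂f/∂x) dx + (∂f/∂y) dy + (∂f/∂z) dz. The components of the vector representation are exactly the entries of grad f in Cartesian coordinates:
  ∂f/∂x = 6*x^2 - 4*x*y + 3*z^2
  ∂f/∂y = -2*x^2
  ∂f/∂z = 6*x*z.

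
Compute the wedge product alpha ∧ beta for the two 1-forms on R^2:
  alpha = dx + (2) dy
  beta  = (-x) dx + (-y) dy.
alpha ∧ beta = (2*x - y) dx ∧ dy

Distribute the wedge, using dx_i ∧ dx_j = -dx_j ∧ dx_i and dx_i ∧ dx_i = 0. For each pair (i, j) with i < j, the coefficient of dx_i ∧ dx_j in alpha ∧ beta is (alpha_i * beta_j - alpha_j * beta_i). Collecting: alpha ∧ beta = (2*x - y) dx ∧ dy.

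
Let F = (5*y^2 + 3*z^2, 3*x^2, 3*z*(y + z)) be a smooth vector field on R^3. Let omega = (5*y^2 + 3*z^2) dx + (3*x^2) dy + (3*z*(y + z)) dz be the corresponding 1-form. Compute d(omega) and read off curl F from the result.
d(omega) = (3*z) dy ∧ dz + (6*z) dz ∧ dx + (6*x - 10*y) dx ∧ dy; curl F = (3*z, 6*z, 6*x - 10*y)

d omega = sum_{i<j} (∂f_j/∂x_i - ∂f_i/∂x_j) dx_i ∧ dx_j. Under the identification (dy ∧ dz, dz ∧ dx, dx ∧ dy) ↔ (e_x, e_y, e_z), the coefficients are exactly the components of curl F. Compute:
  ∂R/∂y - ∂Q/∂z = (3*z) - (0) = 3*z
  ∂P/∂z - ∂R/∂x = (6*z) - (0) = 6*z
  ∂Q/∂x - ∂P/∂y = (6*x) - (10*y) = 6*x - 10*y.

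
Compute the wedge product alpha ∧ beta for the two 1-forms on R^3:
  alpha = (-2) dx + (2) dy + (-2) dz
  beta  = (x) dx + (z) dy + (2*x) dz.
alpha ∧ beta = (-2*x - 2*z) dx ∧ dy + (-2*x) dx ∧ dz + (4*x + 2*z) dy ∧ dz

Distribute the wedge, using dx_i ∧ dx_j = -dx_j ∧ dx_i and dx_i ∧ dx_i = 0. For each pair (i, j) with i < j, the coefficient of dx_i ∧ dx_j in alpha ∧ beta is (alpha_i * beta_j - alpha_j * beta_i). Collecting: alpha ∧ beta = (-2*x - 2*z) dx ∧ dy + (-2*x) dx ∧ dz + (4*x + 2*z) dy ∧ dz.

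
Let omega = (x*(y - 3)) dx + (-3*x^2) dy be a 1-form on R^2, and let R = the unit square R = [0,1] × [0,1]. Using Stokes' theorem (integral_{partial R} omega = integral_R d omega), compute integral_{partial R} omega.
integral_(partial R) omega = -7/2

Stokes: integral_partial_R omega = integral_R d omega with d omega = (∂Q/∂x - ∂P/∂y) dx ∧ dy.
  ∂Q/∂x = -6*x
  ∂P/∂y = x
  integrand = ∂Q/∂x - ∂P/∂y = -7*x.
Integrating over R: integral_0^1 integral_0^1 (-7*x) dx dy = -7/2.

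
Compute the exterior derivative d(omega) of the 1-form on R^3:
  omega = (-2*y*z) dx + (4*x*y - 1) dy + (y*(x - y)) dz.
d(omega) = (4*y + 2*z) dx ∧ dy + (3*y) dx ∧ dz + (x - 2*y) dy ∧ dz

For a 1-form omega = sum_i f_i dx_i, the exterior derivative is
  d(omega) = sum_{i < j} (∂f_j/∂x_i - ∂f_i/∂x_j) dx_i ∧ dx_j.
  coefficient of dx ∧ dy: ∂f_2/∂x - ∂f_1/∂y = ∂(4*x*y - 1)/∂x - ∂(-2*y*z)/∂y = 4*y + 2*z
  coefficient of dx ∧ dz: ∂f_3/∂x - ∂f_1/∂z = ∂(y*(x - y))/∂x - ∂(-2*y*z)/∂z = 3*y
  coefficient of dy ∧ dz: ∂f_3/∂y - ∂f_2/∂z = ∂(y*(x - y))/∂y - ∂(4*x*y - 1)/∂z = x - 2*y
Assembling: d(omega) = (4*y + 2*z) dx ∧ dy + (3*y) dx ∧ dz + (x - 2*y) dy ∧ dz.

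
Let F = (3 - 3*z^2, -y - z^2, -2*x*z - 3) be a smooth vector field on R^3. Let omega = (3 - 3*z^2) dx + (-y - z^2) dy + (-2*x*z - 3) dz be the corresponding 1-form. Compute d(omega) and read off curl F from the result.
d(omega) = (2*z) dy ∧ dz + (-4*z) dz ∧ dx + (0) dx ∧ dy; curl F = (2*z, -4*z, 0)

d omega = sum_{i<j} (∂f_j/∂x_i - ∂f_i/∂x_j) dx_i ∧ dx_j. Under the identification (dy ∧ dz, dz ∧ dx, dx ∧ dy) ↔ (e_x, e_y, e_z), the coefficients are exactly the components of curl F. Compute:
  ∂R/∂y - ∂Q/∂z = (0) - (-2*z) = 2*z
  ∂P/∂z - ∂R/∂x = (-6*z) - (-2*z) = -4*z
  ∂Q/∂x - ∂P/∂y = (0) - (0) = 0.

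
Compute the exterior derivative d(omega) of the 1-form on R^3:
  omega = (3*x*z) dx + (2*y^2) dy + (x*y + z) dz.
d(omega) = (-3*x + y) dx ∧ dz + (x) dy ∧ dz

For a 1-form omega = sum_i f_i dx_i, the exterior derivative is
  d(omega) = sum_{i < j} (∂f_j/∂x_i - ∂f_i/∂x_j) dx_i ∧ dx_j.
  coefficient of dx ∧ dz: ∂f_3/∂x - ∂f_1/∂z = ∂(x*y + z)/∂x - ∂(3*x*z)/∂z = -3*x + y
  coefficient of dy ∧ dz: ∂f_3/∂y - ∂f_2/∂z = ∂(x*y + z)/∂y - ∂(2*y^2)/∂z = x
Assembling: d(omega) = (-3*x + y) dx ∧ dz + (x) dy ∧ dz.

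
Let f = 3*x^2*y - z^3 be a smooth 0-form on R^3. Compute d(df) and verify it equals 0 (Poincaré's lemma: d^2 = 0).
d(df) = 0

Step 1: df = sum_i (∂f/∂x_i) dx_i = (6*x*y) dx + (3*x^2) dy + (-3*z^2) dz.
Step 2: Apply d again. Using the 1-form formula, the coefficient of dx ∧ dy in d(df) is ∂^2 f/∂x ∂y - ∂^2 f/∂y ∂x = (6*x) - (6*x) = 0 (equality of mixed partials for smooth f).
Similarly for dx ∧ dz and dy ∧ dz — all coefficients vanish. So d(df) = 0.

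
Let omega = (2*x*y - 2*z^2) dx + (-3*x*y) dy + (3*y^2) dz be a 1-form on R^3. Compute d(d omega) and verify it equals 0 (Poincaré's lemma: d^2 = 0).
d(d omega) = 0

Step 1: d omega = sum_{i<j} (∂f_j/∂x_i - ∂f_i/∂x_j) dx_i ∧ dx_j:
  coeff of dx ∧ dy: -2*x - 3*y
  coeff of dx ∧ dz: 4*z
  coeff of dy ∧ dz: 6*y
Step 2: Apply d again to each 2-form coefficient. The only possible 3-form in R^3 is dx ∧ dy ∧ dz, with coefficient
  ∂(coeff of dy∧dz)/∂x - ∂(coeff of dx∧dz)/∂y + ∂(coeff of dx∧dy)/∂z
  = ∂/∂x (6*y) - ∂/∂y (4*z) + ∂/∂z (-2*x - 3*y).
Each of these terms simplifies to sums of mixed partials that cancel in pairs. The result is 0 (by equality of mixed partials for smooth functions — Schwarz / Clairaut).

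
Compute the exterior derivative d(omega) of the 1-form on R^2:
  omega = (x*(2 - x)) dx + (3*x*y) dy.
d(omega) = (3*y) dx ∧ dy

For a 1-form omega = sum_i f_i dx_i, the exterior derivative is
  d(omega) = sum_{i < j} (∂f_j/∂x_i - ∂f_i/∂x_j) dx_i ∧ dx_j.
  coefficient of dx ∧ dy: ∂f_2/∂x - ∂f_1/∂y = ∂(3*x*y)/∂x - ∂(x*(2 - x))/∂y = 3*y
Assembling: d(omega) = (3*y) dx ∧ dy.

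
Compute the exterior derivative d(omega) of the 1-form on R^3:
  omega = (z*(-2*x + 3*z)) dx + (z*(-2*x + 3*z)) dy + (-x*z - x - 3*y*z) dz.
d(omega) = (-2*z) dx ∧ dy + (2*x - 7*z - 1) dx ∧ dz + (2*x - 9*z) dy ∧ dz

For a 1-form omega = sum_i f_i dx_i, the exterior derivative is
  d(omega) = sum_{i < j} (∂f_j/∂x_i - ∂f_i/∂x_j) dx_i ∧ dx_j.
  coefficient of dx ∧ dy: ∂f_2/∂x - ∂f_1/∂y = ∂(z*(-2*x + 3*z))/∂x - ∂(z*(-2*x + 3*z))/∂y = -2*z
  coefficient of dx ∧ dz: ∂f_3/∂x - ∂f_1/∂z = ∂(-x*z - x - 3*y*z)/∂x - ∂(z*(-2*x + 3*z))/∂z = 2*x - 7*z - 1
  coefficient of dy ∧ dz: ∂f_3/∂y - ∂f_2/∂z = ∂(-x*z - x - 3*y*z)/∂y - ∂(z*(-2*x + 3*z))/∂z = 2*x - 9*z
Assembling: d(omega) = (-2*z) dx ∧ dy + (2*x - 7*z - 1) dx ∧ dz + (2*x - 9*z) dy ∧ dz.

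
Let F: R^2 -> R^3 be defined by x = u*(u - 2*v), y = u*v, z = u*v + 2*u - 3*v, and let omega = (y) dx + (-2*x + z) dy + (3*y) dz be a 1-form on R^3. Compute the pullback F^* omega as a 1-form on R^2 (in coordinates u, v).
F^* omega = (v*(6*u*v + 8*u - 3*v)) du + (2*u*(-u^2 + 3*u*v + u - 6*v)) dv

Using F^*(f dg) = (f ∘ F) d(g ∘ F), substitute each coordinate x_i by F_i(u, v) in f_i, and replace dx_i by d F_i = (∂F_i/∂u) du + (∂F_i/∂v) dv.
  For the x component: f_1(F) = u*v; d F_1 = (2*u - 2*v) du + (-2*u) dv
  For the y component: f_2(F) = -2*u^2 + 5*u*v + 2*u - 3*v; d F_2 = (v) du + (u) dv
  For the z component: f_3(F) = 3*u*v; d F_3 = (v + 2) du + (u - 3) dv
Combining and collecting du, dv coefficients:
  coeff of du: v*(6*u*v + 8*u - 3*v)
  coeff of dv: 2*u*(-u^2 + 3*u*v + u - 6*v)
F^* omega = (v*(6*u*v + 8*u - 3*v)) du + (2*u*(-u^2 + 3*u*v + u - 6*v)) dv.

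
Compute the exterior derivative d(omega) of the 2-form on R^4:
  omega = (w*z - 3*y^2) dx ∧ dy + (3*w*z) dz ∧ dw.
d(omega) = (w) dx ∧ dy ∧ dz + (z) dx ∧ dy ∧ dw

For a 2-form omega = sum_{i<j} g_{ij} dx_i ∧ dx_j, the exterior derivative is
  d(omega) = sum_{i<j} d(g_{ij}) ∧ dx_i ∧ dx_j = sum_{i<j, k} (∂g_{ij}/∂x_k) dx_k ∧ dx_i ∧ dx_j.
Expand each term, using dx_k ∧ dx_i ∧ dx_j = sgn(permutation) dx_{(a)} ∧ dx_{(b)} ∧ dx_{(c)} with (a < b < c) sorted:
  d(w*z - 3*y^2) includes (∂/∂z)(w*z - 3*y^2) dz = (w) dz, which multiplied by dx ∧ dy gives (w) dx ∧ dy ∧ dz
  d(w*z - 3*y^2) includes (∂/∂w)(w*z - 3*y^2) dw = (z) dw, which multiplied by dx ∧ dy gives (z) dx ∧ dy ∧ dw
Collecting like 3-forms: d(omega) = (w) dx ∧ dy ∧ dz + (z) dx ∧ dy ∧ dw.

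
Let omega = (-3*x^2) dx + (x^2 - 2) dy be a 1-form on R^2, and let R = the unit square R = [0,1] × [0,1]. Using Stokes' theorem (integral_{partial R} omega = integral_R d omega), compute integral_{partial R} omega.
integral_(partial R) omega = 1

Stokes: integral_partial_R omega = integral_R d omega with d omega = (∂Q/∂x - ∂P/∂y) dx ∧ dy.
  ∂Q/∂x = 2*x
  ∂P/∂y = 0
  integrand = ∂Q/∂x - ∂P/∂y = 2*x.
Integrating over R: integral_0^1 integral_0^1 (2*x) dx dy = 1.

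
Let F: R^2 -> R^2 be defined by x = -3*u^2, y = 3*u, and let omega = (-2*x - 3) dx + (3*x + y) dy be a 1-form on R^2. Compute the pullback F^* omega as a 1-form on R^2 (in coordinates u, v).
F^* omega = (9*u*(-4*u^2 - 3*u + 3)) du

Using F^*(f dg) = (f ∘ F) d(g ∘ F), substitute each coordinate x_i by F_i(u, v) in f_i, and replace dx_i by d F_i = (∂F_i/∂u) du + (∂F_i/∂v) dv.
  For the x component: f_1(F) = 6*u^2 - 3; d F_1 = (-6*u) du + (0) dv
  For the y component: f_2(F) = 3*u*(1 - 3*u); d F_2 = (3) du + (0) dv
Combining and collecting du, dv coefficients:
  coeff of du: 9*u*(-4*u^2 - 3*u + 3)
  coeff of dv: 0
F^* omega = (9*u*(-4*u^2 - 3*u + 3)) du.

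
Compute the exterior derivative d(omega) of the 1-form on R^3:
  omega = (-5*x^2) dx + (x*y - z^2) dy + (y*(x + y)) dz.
d(omega) = (y) dx ∧ dy + (y) dx ∧ dz + (x + 2*y + 2*z) dy ∧ dz

For a 1-form omega = sum_i f_i dx_i, the exterior derivative is
  d(omega) = sum_{i < j} (∂f_j/∂x_i - ∂f_i/∂x_j) dx_i ∧ dx_j.
  coefficient of dx ∧ dy: ∂f_2/∂x - ∂f_1/∂y = ∂(x*y - z^2)/∂x - ∂(-5*x^2)/∂y = y
  coefficient of dx ∧ dz: ∂f_3/∂x - ∂f_1/∂z = ∂(y*(x + y))/∂x - ∂(-5*x^2)/∂z = y
  coefficient of dy ∧ dz: ∂f_3/∂y - ∂f_2/∂z = ∂(y*(x + y))/∂y - ∂(x*y - z^2)/∂z = x + 2*y + 2*z
Assembling: d(omega) = (y) dx ∧ dy + (y) dx ∧ dz + (x + 2*y + 2*z) dy ∧ dz.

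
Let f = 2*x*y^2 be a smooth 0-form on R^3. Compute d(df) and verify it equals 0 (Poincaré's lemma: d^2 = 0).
d(df) = 0

Step 1: df = sum_i (∂f/∂x_i) dx_i = (2*y^2) dx + (4*x*y) dy + (0) dz.
Step 2: Apply d again. Using the 1-form formula, the coefficient of dx ∧ dy in d(df) is ∂^2 f/∂x ∂y - ∂^2 f/∂y ∂x = (4*y) - (4*y) = 0 (equality of mixed partials for smooth f).
Similarly for dx ∧ dz and dy ∧ dz — all coefficients vanish. So d(df) = 0.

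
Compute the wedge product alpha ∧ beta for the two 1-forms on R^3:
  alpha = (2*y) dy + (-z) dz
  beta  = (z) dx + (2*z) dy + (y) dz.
alpha ∧ beta = (-2*y*z) dx ∧ dy + (2*y^2 + 2*z^2) dy ∧ dz + (z^2) dx ∧ dz

Distribute the wedge, using dx_i ∧ dx_j = -dx_j ∧ dx_i and dx_i ∧ dx_i = 0. For each pair (i, j) with i < j, the coefficient of dx_i ∧ dx_j in alpha ∧ beta is (alpha_i * beta_j - alpha_j * beta_i). Collecting: alpha ∧ beta = (-2*y*z) dx ∧ dy + (2*y^2 + 2*z^2) dy ∧ dz + (z^2) dx ∧ dz.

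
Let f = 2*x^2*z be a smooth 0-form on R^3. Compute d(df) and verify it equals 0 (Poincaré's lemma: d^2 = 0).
d(df) = 0

Step 1: df = sum_i (∂f/∂x_i) dx_i = (4*x*z) dx + (0) dy + (2*x^2) dz.
Step 2: Apply d again. Using the 1-form formula, the coefficient of dx ∧ dy in d(df) is ∂^2 f/∂x ∂y - ∂^2 f/∂y ∂x = (0) - (0) = 0 (equality of mixed partials for smooth f).
Similarly for dx ∧ dz and dy ∧ dz — all coefficients vanish. So d(df) = 0.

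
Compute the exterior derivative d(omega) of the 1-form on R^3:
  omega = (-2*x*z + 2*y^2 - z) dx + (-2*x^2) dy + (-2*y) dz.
d(omega) = (-4*x - 4*y) dx ∧ dy + (2*x + 1) dx ∧ dz + (-2) dy ∧ dz

For a 1-form omega = sum_i f_i dx_i, the exterior derivative is
  d(omega) = sum_{i < j} (∂f_j/∂x_i - ∂f_i/∂x_j) dx_i ∧ dx_j.
  coefficient of dx ∧ dy: ∂f_2/∂x - ∂f_1/∂y = ∂(-2*x^2)/∂x - ∂(-2*x*z + 2*y^2 - z)/∂y = -4*x - 4*y
  coefficient of dx ∧ dz: ∂f_3/∂x - ∂f_1/∂z = ∂(-2*y)/∂x - ∂(-2*x*z + 2*y^2 - z)/∂z = 2*x + 1
  coefficient of dy ∧ dz: ∂f_3/∂y - ∂f_2/∂z = ∂(-2*y)/∂y - ∂(-2*x^2)/∂z = -2
Assembling: d(omega) = (-4*x - 4*y) dx ∧ dy + (2*x + 1) dx ∧ dz + (-2) dy ∧ dz.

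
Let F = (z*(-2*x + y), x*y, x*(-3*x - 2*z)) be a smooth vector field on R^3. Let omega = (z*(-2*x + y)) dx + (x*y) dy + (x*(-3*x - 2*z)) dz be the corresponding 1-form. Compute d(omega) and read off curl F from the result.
d(omega) = (0) dy ∧ dz + (4*x + y + 2*z) dz ∧ dx + (y - z) dx ∧ dy; curl F = (0, 4*x + y + 2*z, y - z)

d omega = sum_{i<j} (∂f_j/∂x_i - ∂f_i/∂x_j) dx_i ∧ dx_j. Under the identification (dy ∧ dz, dz ∧ dx, dx ∧ dy) ↔ (e_x, e_y, e_z), the coefficients are exactly the components of curl F. Compute:
  ∂R/∂y - ∂Q/∂z = (0) - (0) = 0
  ∂P/∂z - ∂R/∂x = (-2*x + y) - (-6*x - 2*z) = 4*x + y + 2*z
  ∂Q/∂x - ∂P/∂y = (y) - (z) = y - z.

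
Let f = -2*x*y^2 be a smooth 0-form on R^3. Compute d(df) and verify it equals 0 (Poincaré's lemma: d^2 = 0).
d(df) = 0

Step 1: df = sum_i (∂f/∂x_i) dx_i = (-2*y^2) dx + (-4*x*y) dy + (0) dz.
Step 2: Apply d again. Using the 1-form formula, the coefficient of dx ∧ dy in d(df) is ∂^2 f/∂x ∂y - ∂^2 f/∂y ∂x = (-4*y) - (-4*y) = 0 (equality of mixed partials for smooth f).
Similarly for dx ∧ dz and dy ∧ dz — all coefficients vanish. So d(df) = 0.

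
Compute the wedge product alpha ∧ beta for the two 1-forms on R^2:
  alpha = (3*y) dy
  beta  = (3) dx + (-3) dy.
alpha ∧ beta = (-9*y) dx ∧ dy

Distribute the wedge, using dx_i ∧ dx_j = -dx_j ∧ dx_i and dx_i ∧ dx_i = 0. For each pair (i, j) with i < j, the coefficient of dx_i ∧ dx_j in alpha ∧ beta is (alpha_i * beta_j - alpha_j * beta_i). Collecting: alpha ∧ beta = (-9*y) dx ∧ dy.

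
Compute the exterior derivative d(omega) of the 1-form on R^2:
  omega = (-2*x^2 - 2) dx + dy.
d(omega) = 0

For a 1-form omega = sum_i f_i dx_i, the exterior derivative is
  d(omega) = sum_{i < j} (∂f_j/∂x_i - ∂f_i/∂x_j) dx_i ∧ dx_j.

Assembling: d(omega) = 0.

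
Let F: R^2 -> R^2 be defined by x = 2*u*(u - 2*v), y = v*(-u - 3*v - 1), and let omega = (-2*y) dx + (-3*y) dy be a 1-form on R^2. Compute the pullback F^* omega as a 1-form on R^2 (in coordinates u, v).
F^* omega = (v*(8*u^2 + 13*u*v + 8*u - 33*v^2 - 11*v)) du + (v*(-11*u^2 - 51*u*v - 14*u - 54*v^2 - 27*v - 3)) dv

Using F^*(f dg) = (f ∘ F) d(g ∘ F), substitute each coordinate x_i by F_i(u, v) in f_i, and replace dx_i by d F_i = (∂F_i/∂u) du + (∂F_i/∂v) dv.
  For the x component: f_1(F) = 2*v*(u + 3*v + 1); d F_1 = (4*u - 4*v) du + (-4*u) dv
  For the y component: f_2(F) = 3*v*(u + 3*v + 1); d F_2 = (-v) du + (-u - 6*v - 1) dv
Combining and collecting du, dv coefficients:
  coeff of du: v*(8*u^2 + 13*u*v + 8*u - 33*v^2 - 11*v)
  coeff of dv: v*(-11*u^2 - 51*u*v - 14*u - 54*v^2 - 27*v - 3)
F^* omega = (v*(8*u^2 + 13*u*v + 8*u - 33*v^2 - 11*v)) du + (v*(-11*u^2 - 51*u*v - 14*u - 54*v^2 - 27*v - 3)) dv.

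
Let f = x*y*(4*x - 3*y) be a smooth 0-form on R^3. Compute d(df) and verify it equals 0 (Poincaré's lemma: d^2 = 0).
d(df) = 0

Step 1: df = sum_i (∂f/∂x_i) dx_i = (y*(8*x - 3*y)) dx + (2*x*(2*x - 3*y)) dy + (0) dz.
Step 2: Apply d again. Using the 1-form formula, the coefficient of dx ∧ dy in d(df) is ∂^2 f/∂x ∂y - ∂^2 f/∂y ∂x = (8*x - 6*y) - (8*x - 6*y) = 0 (equality of mixed partials for smooth f).
Similarly for dx ∧ dz and dy ∧ dz — all coefficients vanish. So d(df) = 0.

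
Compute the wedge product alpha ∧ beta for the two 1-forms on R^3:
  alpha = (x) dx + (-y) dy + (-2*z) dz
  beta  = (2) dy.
alpha ∧ beta = (2*x) dx ∧ dy + (4*z) dy ∧ dz

Distribute the wedge, using dx_i ∧ dx_j = -dx_j ∧ dx_i and dx_i ∧ dx_i = 0. For each pair (i, j) with i < j, the coefficient of dx_i ∧ dx_j in alpha ∧ beta is (alpha_i * beta_j - alpha_j * beta_i). Collecting: alpha ∧ beta = (2*x) dx ∧ dy + (4*z) dy ∧ dz.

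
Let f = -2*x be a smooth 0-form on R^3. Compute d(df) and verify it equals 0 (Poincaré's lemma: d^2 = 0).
d(df) = 0

Step 1: df = sum_i (∂f/∂x_i) dx_i = (-2) dx + (0) dy + (0) dz.
Step 2: Apply d again. Using the 1-form formula, the coefficient of dx ∧ dy in d(df) is ∂^2 f/∂x ∂y - ∂^2 f/∂y ∂x = (0) - (0) = 0 (equality of mixed partials for smooth f).
Similarly for dx ∧ dz and dy ∧ dz — all coefficients vanish. So d(df) = 0.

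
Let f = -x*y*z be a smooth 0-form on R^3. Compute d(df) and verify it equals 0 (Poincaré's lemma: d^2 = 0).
d(df) = 0

Step 1: df = sum_i (∂f/∂x_i) dx_i = (-y*z) dx + (-x*z) dy + (-x*y) dz.
Step 2: Apply d again. Using the 1-form formula, the coefficient of dx ∧ dy in d(df) is ∂^2 f/∂x ∂y - ∂^2 f/∂y ∂x = (-z) - (-z) = 0 (equality of mixed partials for smooth f).
Similarly for dx ∧ dz and dy ∧ dz — all coefficients vanish. So d(df) = 0.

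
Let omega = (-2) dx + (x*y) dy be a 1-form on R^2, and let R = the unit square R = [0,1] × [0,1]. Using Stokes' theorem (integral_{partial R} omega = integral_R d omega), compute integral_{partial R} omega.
integral_(partial R) omega = 1/2

Stokes: integral_partial_R omega = integral_R d omega with d omega = (∂Q/∂x - ∂P/∂y) dx ∧ dy.
  ∂Q/∂x = y
  ∂P/∂y = 0
  integrand = ∂Q/∂x - ∂P/∂y = y.
Integrating over R: integral_0^1 integral_0^1 (y) dx dy = 1/2.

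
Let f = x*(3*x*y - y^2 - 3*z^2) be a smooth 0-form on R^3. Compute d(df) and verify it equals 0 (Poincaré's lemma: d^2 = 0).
d(df) = 0

Step 1: df = sum_i (∂f/∂x_i) dx_i = (6*x*y - y^2 - 3*z^2) dx + (x*(3*x - 2*y)) dy + (-6*x*z) dz.
Step 2: Apply d again. Using the 1-form formula, the coefficient of dx ∧ dy in d(df) is ∂^2 f/∂x ∂y - ∂^2 f/∂y ∂x = (6*x - 2*y) - (6*x - 2*y) = 0 (equality of mixed partials for smooth f).
Similarly for dx ∧ dz and dy ∧ dz — all coefficients vanish. So d(df) = 0.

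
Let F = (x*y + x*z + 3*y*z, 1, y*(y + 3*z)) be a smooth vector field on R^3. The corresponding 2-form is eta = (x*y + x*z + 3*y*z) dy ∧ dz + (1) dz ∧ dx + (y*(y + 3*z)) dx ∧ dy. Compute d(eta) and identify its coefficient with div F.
d(eta) = (4*y + z) dx ∧ dy ∧ dz; div F = 4*y + z

For a 2-form in R^3 of the form above, applying d gives a 3-form with coefficient ∂P/∂x + ∂Q/∂y + ∂R/∂z:
  ∂P/∂x = y + z
  ∂Q/∂y = 0
  ∂R/∂z = 3*y
Sum = 4*y + z, which is exactly div F.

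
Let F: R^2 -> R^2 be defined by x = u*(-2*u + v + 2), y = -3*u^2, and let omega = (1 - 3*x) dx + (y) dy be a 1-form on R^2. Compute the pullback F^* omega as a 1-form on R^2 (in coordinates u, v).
F^* omega = (-6*u^3 + 18*u^2*v + 36*u^2 - 3*u*v^2 - 12*u*v - 16*u + v + 2) du + (u*(6*u^2 - 3*u*v - 6*u + 1)) dv

Using F^*(f dg) = (f ∘ F) d(g ∘ F), substitute each coordinate x_i by F_i(u, v) in f_i, and replace dx_i by d F_i = (∂F_i/∂u) du + (∂F_i/∂v) dv.
  For the x component: f_1(F) = 6*u^2 - 3*u*v - 6*u + 1; d F_1 = (-4*u + v + 2) du + (u) dv
  For the y component: f_2(F) = -3*u^2; d F_2 = (-6*u) du + (0) dv
Combining and collecting du, dv coefficients:
  coeff of du: -6*u^3 + 18*u^2*v + 36*u^2 - 3*u*v^2 - 12*u*v - 16*u + v + 2
  coeff of dv: u*(6*u^2 - 3*u*v - 6*u + 1)
F^* omega = (-6*u^3 + 18*u^2*v + 36*u^2 - 3*u*v^2 - 12*u*v - 16*u + v + 2) du + (u*(6*u^2 - 3*u*v - 6*u + 1)) dv.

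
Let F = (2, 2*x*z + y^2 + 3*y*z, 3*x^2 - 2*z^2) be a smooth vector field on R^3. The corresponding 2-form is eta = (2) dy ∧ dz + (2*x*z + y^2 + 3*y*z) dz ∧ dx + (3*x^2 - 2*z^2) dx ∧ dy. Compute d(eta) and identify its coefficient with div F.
d(eta) = (2*y - z) dx ∧ dy ∧ dz; div F = 2*y - z

For a 2-form in R^3 of the form above, applying d gives a 3-form with coefficient ∂P/∂x + ∂Q/∂y + ∂R/∂z:
  ∂P/∂x = 0
  ∂Q/∂y = 2*y + 3*z
  ∂R/∂z = -4*z
Sum = 2*y - z, which is exactly div F.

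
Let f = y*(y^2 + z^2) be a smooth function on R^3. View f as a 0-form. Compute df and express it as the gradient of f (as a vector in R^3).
df = (0) dx + (3*y^2 + z^2) dy + (2*y*z) dz; grad f = (0, 3*y^2 + z^2, 2*y*z)

For a 0-form f, d f = (∂f/∂x) dx + (∂f/∂y) dy + (∂f/∂z) dz. The components of the vector representation are exactly the entries of grad f in Cartesian coordinates:
  ∂f/∂x = 0
  ∂f/∂y = 3*y^2 + z^2
  ∂f/∂z = 2*y*z.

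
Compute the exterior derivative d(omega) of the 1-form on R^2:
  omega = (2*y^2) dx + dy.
d(omega) = (-4*y) dx ∧ dy

For a 1-form omega = sum_i f_i dx_i, the exterior derivative is
  d(omega) = sum_{i < j} (∂f_j/∂x_i - ∂f_i/∂x_j) dx_i ∧ dx_j.
  coefficient of dx ∧ dy: ∂f_2/∂x - ∂f_1/∂y = ∂(1)/∂x - ∂(2*y^2)/∂y = -4*y
Assembling: d(omega) = (-4*y) dx ∧ dy.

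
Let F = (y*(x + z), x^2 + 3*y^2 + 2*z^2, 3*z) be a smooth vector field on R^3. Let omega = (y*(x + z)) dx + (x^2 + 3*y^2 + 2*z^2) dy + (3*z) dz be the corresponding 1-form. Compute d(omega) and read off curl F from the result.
d(omega) = (-4*z) dy ∧ dz + (y) dz ∧ dx + (x - z) dx ∧ dy; curl F = (-4*z, y, x - z)

d omega = sum_{i<j} (∂f_j/∂x_i - ∂f_i/∂x_j) dx_i ∧ dx_j. Under the identification (dy ∧ dz, dz ∧ dx, dx ∧ dy) ↔ (e_x, e_y, e_z), the coefficients are exactly the components of curl F. Compute:
  ∂R/∂y - ∂Q/∂z = (0) - (4*z) = -4*z
  ∂P/∂z - ∂R/∂x = (y) - (0) = y
  ∂Q/∂x - ∂P/∂y = (2*x) - (x + z) = x - z.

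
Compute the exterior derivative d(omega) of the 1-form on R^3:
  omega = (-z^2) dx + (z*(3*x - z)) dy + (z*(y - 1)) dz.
d(omega) = (3*z) dx ∧ dy + (2*z) dx ∧ dz + (-3*x + 3*z) dy ∧ dz

For a 1-form omega = sum_i f_i dx_i, the exterior derivative is
  d(omega) = sum_{i < j} (∂f_j/∂x_i - ∂f_i/∂x_j) dx_i ∧ dx_j.
  coefficient of dx ∧ dy: ∂f_2/∂x - ∂f_1/∂y = ∂(z*(3*x - z))/∂x - ∂(-z^2)/∂y = 3*z
  coefficient of dx ∧ dz: ∂f_3/∂x - ∂f_1/∂z = ∂(z*(y - 1))/∂x - ∂(-z^2)/∂z = 2*z
  coefficient of dy ∧ dz: ∂f_3/∂y - ∂f_2/∂z = ∂(z*(y - 1))/∂y - ∂(z*(3*x - z))/∂z = -3*x + 3*z
Assembling: d(omega) = (3*z) dx ∧ dy + (2*z) dx ∧ dz + (-3*x + 3*z) dy ∧ dz.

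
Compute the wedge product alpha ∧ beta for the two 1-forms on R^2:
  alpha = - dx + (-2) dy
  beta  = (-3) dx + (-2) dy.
alpha ∧ beta = (-4) dx ∧ dy

Distribute the wedge, using dx_i ∧ dx_j = -dx_j ∧ dx_i and dx_i ∧ dx_i = 0. For each pair (i, j) with i < j, the coefficient of dx_i ∧ dx_j in alpha ∧ beta is (alpha_i * beta_j - alpha_j * beta_i). Collecting: alpha ∧ beta = (-4) dx ∧ dy.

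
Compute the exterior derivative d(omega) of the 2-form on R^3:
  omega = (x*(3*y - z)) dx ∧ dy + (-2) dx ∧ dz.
d(omega) = (-x) dx ∧ dy ∧ dz

For a 2-form omega = sum_{i<j} g_{ij} dx_i ∧ dx_j, the exterior derivative is
  d(omega) = sum_{i<j} d(g_{ij}) ∧ dx_i ∧ dx_j = sum_{i<j, k} (∂g_{ij}/∂x_k) dx_k ∧ dx_i ∧ dx_j.
Expand each term, using dx_k ∧ dx_i ∧ dx_j = sgn(permutation) dx_{(a)} ∧ dx_{(b)} ∧ dx_{(c)} with (a < b < c) sorted:
  d(x*(3*y - z)) includes (∂/∂z)(x*(3*y - z)) dz = (-x) dz, which multiplied by dx ∧ dy gives (-x) dx ∧ dy ∧ dz
Collecting like 3-forms: d(omega) = (-x) dx ∧ dy ∧ dz.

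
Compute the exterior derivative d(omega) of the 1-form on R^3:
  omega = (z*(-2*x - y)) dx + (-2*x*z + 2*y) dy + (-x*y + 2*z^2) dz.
d(omega) = (-z) dx ∧ dy + (2*x) dx ∧ dz + (x) dy ∧ dz

For a 1-form omega = sum_i f_i dx_i, the exterior derivative is
  d(omega) = sum_{i < j} (∂f_j/∂x_i - ∂f_i/∂x_j) dx_i ∧ dx_j.
  coefficient of dx ∧ dy: ∂f_2/∂x - ∂f_1/∂y = ∂(-2*x*z + 2*y)/∂x - ∂(z*(-2*x - y))/∂y = -z
  coefficient of dx ∧ dz: ∂f_3/∂x - ∂f_1/∂z = ∂(-x*y + 2*z^2)/∂x - ∂(z*(-2*x - y))/∂z = 2*x
  coefficient of dy ∧ dz: ∂f_3/∂y - ∂f_2/∂z = ∂(-x*y + 2*z^2)/∂y - ∂(-2*x*z + 2*y)/∂z = x
Assembling: d(omega) = (-z) dx ∧ dy + (2*x) dx ∧ dz + (x) dy ∧ dz.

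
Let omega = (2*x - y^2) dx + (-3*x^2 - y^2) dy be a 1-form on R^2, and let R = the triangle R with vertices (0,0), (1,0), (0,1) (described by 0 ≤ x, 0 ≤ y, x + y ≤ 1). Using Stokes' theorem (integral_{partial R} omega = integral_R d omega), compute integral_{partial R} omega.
integral_(partial R) omega = -2/3

Stokes: integral_partial_R omega = integral_R d omega with d omega = (∂Q/∂x - ∂P/∂y) dx ∧ dy.
  ∂Q/∂x = -6*x
  ∂P/∂y = -2*y
  integrand = ∂Q/∂x - ∂P/∂y = -6*x + 2*y.
Integrating over R: integral_0^1 integral_0^{1-x} (-6*x + 2*y) dy dx = -2/3.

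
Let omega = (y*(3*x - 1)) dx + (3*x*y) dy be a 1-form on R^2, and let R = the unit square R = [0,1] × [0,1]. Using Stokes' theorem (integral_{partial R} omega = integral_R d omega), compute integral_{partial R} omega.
integral_(partial R) omega = 1

Stokes: integral_partial_R omega = integral_R d omega with d omega = (∂Q/∂x - ∂P/∂y) dx ∧ dy.
  ∂Q/∂x = 3*y
  ∂P/∂y = 3*x - 1
  integrand = ∂Q/∂x - ∂P/∂y = -3*x + 3*y + 1.
Integrating over R: integral_0^1 integral_0^1 (-3*x + 3*y + 1) dx dy = 1.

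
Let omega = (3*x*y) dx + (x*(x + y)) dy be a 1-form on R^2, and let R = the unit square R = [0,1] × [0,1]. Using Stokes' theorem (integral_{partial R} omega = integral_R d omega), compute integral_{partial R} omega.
integral_(partial R) omega = 0

Stokes: integral_partial_R omega = integral_R d omega with d omega = (∂Q/∂x - ∂P/∂y) dx ∧ dy.
  ∂Q/∂x = 2*x + y
  ∂P/∂y = 3*x
  integrand = ∂Q/∂x - ∂P/∂y = -x + y.
Integrating over R: integral_0^1 integral_0^1 (-x + y) dx dy = 0.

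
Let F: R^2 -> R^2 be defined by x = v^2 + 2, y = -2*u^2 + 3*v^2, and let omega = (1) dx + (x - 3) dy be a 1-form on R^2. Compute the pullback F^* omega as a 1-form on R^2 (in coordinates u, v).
F^* omega = (4*u*(1 - v^2)) du + (6*v^3 - 4*v) dv

Using F^*(f dg) = (f ∘ F) d(g ∘ F), substitute each coordinate x_i by F_i(u, v) in f_i, and replace dx_i by d F_i = (∂F_i/∂u) du + (∂F_i/∂v) dv.
  For the x component: f_1(F) = 1; d F_1 = (0) du + (2*v) dv
  For the y component: f_2(F) = v^2 - 1; d F_2 = (-4*u) du + (6*v) dv
Combining and collecting du, dv coefficients:
  coeff of du: 4*u*(1 - v^2)
  coeff of dv: 6*v^3 - 4*v
F^* omega = (4*u*(1 - v^2)) du + (6*v^3 - 4*v) dv.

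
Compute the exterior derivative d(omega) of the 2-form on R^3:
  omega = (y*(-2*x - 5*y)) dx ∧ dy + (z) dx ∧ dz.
d(omega) = 0

For a 2-form omega = sum_{i<j} g_{ij} dx_i ∧ dx_j, the exterior derivative is
  d(omega) = sum_{i<j} d(g_{ij}) ∧ dx_i ∧ dx_j = sum_{i<j, k} (∂g_{ij}/∂x_k) dx_k ∧ dx_i ∧ dx_j.
Expand each term, using dx_k ∧ dx_i ∧ dx_j = sgn(permutation) dx_{(a)} ∧ dx_{(b)} ∧ dx_{(c)} with (a < b < c) sorted:

Collecting like 3-forms: d(omega) = 0.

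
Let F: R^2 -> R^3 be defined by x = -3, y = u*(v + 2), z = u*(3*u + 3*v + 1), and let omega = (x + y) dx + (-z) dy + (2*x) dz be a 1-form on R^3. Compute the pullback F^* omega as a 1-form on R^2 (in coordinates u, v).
F^* omega = (-3*u^2*v - 6*u^2 - 3*u*v^2 - 7*u*v - 38*u - 18*v - 6) du + (u*(-3*u^2 - 3*u*v - u - 18)) dv

Using F^*(f dg) = (f ∘ F) d(g ∘ F), substitute each coordinate x_i by F_i(u, v) in f_i, and replace dx_i by d F_i = (∂F_i/∂u) du + (∂F_i/∂v) dv.
  For the x component: f_1(F) = u*v + 2*u - 3; d F_1 = (0) du + (0) dv
  For the y component: f_2(F) = u*(-3*u - 3*v - 1); d F_2 = (v + 2) du + (u) dv
  For the z component: f_3(F) = -6; d F_3 = (6*u + 3*v + 1) du + (3*u) dv
Combining and collecting du, dv coefficients:
  coeff of du: -3*u^2*v - 6*u^2 - 3*u*v^2 - 7*u*v - 38*u - 18*v - 6
  coeff of dv: u*(-3*u^2 - 3*u*v - u - 18)
F^* omega = (-3*u^2*v - 6*u^2 - 3*u*v^2 - 7*u*v - 38*u - 18*v - 6) du + (u*(-3*u^2 - 3*u*v - u - 18)) dv.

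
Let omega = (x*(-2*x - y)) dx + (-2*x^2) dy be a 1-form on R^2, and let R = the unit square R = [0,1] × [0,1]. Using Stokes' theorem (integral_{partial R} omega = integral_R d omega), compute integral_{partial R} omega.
integral_(partial R) omega = -3/2

Stokes: integral_partial_R omega = integral_R d omega with d omega = (∂Q/∂x - ∂P/∂y) dx ∧ dy.
  ∂Q/∂x = -4*x
  ∂P/∂y = -x
  integrand = ∂Q/∂x - ∂P/∂y = -3*x.
Integrating over R: integral_0^1 integral_0^1 (-3*x) dx dy = -3/2.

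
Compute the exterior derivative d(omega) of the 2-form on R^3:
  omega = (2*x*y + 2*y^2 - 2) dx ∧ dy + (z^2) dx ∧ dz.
d(omega) = 0

For a 2-form omega = sum_{i<j} g_{ij} dx_i ∧ dx_j, the exterior derivative is
  d(omega) = sum_{i<j} d(g_{ij}) ∧ dx_i ∧ dx_j = sum_{i<j, k} (∂g_{ij}/∂x_k) dx_k ∧ dx_i ∧ dx_j.
Expand each term, using dx_k ∧ dx_i ∧ dx_j = sgn(permutation) dx_{(a)} ∧ dx_{(b)} ∧ dx_{(c)} with (a < b < c) sorted:

Collecting like 3-forms: d(omega) = 0.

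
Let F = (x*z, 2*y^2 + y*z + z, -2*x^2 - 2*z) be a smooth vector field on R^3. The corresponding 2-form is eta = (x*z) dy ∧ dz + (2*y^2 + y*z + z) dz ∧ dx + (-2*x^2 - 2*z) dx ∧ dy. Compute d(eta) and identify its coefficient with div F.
d(eta) = (4*y + 2*z - 2) dx ∧ dy ∧ dz; div F = 4*y + 2*z - 2

For a 2-form in R^3 of the form above, applying d gives a 3-form with coefficient ∂P/∂x + ∂Q/∂y + ∂R/∂z:
  ∂P/∂x = z
  ∂Q/∂y = 4*y + z
  ∂R/∂z = -2
Sum = 4*y + 2*z - 2, which is exactly div F.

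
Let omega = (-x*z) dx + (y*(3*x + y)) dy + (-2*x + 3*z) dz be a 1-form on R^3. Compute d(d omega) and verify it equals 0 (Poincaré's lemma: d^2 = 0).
d(d omega) = 0

Step 1: d omega = sum_{i<j} (∂f_j/∂x_i - ∂f_i/∂x_j) dx_i ∧ dx_j:
  coeff of dx ∧ dy: 3*y
  coeff of dx ∧ dz: x - 2
  coeff of dy ∧ dz: 0
Step 2: Apply d again to each 2-form coefficient. The only possible 3-form in R^3 is dx ∧ dy ∧ dz, with coefficient
  ∂(coeff of dy∧dz)/∂x - ∂(coeff of dx∧dz)/∂y + ∂(coeff of dx∧dy)/∂z
  = ∂/∂x (0) - ∂/∂y (x - 2) + ∂/∂z (3*y).
Each of these terms simplifies to sums of mixed partials that cancel in pairs. The result is 0 (by equality of mixed partials for smooth functions — Schwarz / Clairaut).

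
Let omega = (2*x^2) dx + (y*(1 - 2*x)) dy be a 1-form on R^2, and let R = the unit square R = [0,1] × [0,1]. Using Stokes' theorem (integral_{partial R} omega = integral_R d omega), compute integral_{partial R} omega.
integral_(partial R) omega = -1

Stokes: integral_partial_R omega = integral_R d omega with d omega = (∂Q/∂x - ∂P/∂y) dx ∧ dy.
  ∂Q/∂x = -2*y
  ∂P/∂y = 0
  integrand = ∂Q/∂x - ∂P/∂y = -2*y.
Integrating over R: integral_0^1 integral_0^1 (-2*y) dx dy = -1.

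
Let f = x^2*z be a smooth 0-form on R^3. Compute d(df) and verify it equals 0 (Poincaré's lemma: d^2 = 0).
d(df) = 0

Step 1: df = sum_i (∂f/∂x_i) dx_i = (2*x*z) dx + (0) dy + (x^2) dz.
Step 2: Apply d again. Using the 1-form formula, the coefficient of dx ∧ dy in d(df) is ∂^2 f/∂x ∂y - ∂^2 f/∂y ∂x = (0) - (0) = 0 (equality of mixed partials for smooth f).
Similarly for dx ∧ dz and dy ∧ dz — all coefficients vanish. So d(df) = 0.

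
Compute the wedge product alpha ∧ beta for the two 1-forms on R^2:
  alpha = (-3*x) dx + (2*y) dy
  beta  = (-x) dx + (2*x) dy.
alpha ∧ beta = (2*x*(-3*x + y)) dx ∧ dy

Distribute the wedge, using dx_i ∧ dx_j = -dx_j ∧ dx_i and dx_i ∧ dx_i = 0. For each pair (i, j) with i < j, the coefficient of dx_i ∧ dx_j in alpha ∧ beta is (alpha_i * beta_j - alpha_j * beta_i). Collecting: alpha ∧ beta = (2*x*(-3*x + y)) dx ∧ dy.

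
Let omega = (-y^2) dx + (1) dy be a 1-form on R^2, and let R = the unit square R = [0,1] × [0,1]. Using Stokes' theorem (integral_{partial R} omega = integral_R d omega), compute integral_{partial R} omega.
integral_(partial R) omega = 1

Stokes: integral_partial_R omega = integral_R d omega with d omega = (∂Q/∂x - ∂P/∂y) dx ∧ dy.
  ∂Q/∂x = 0
  ∂P/∂y = -2*y
  integrand = ∂Q/∂x - ∂P/∂y = 2*y.
Integrating over R: integral_0^1 integral_0^1 (2*y) dx dy = 1.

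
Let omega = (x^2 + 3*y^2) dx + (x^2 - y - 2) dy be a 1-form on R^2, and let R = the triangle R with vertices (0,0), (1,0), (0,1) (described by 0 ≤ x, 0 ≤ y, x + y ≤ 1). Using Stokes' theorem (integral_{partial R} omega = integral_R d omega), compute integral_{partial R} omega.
integral_(partial R) omega = -2/3

Stokes: integral_partial_R omega = integral_R d omega with d omega = (∂Q/∂x - ∂P/∂y) dx ∧ dy.
  ∂Q/∂x = 2*x
  ∂P/∂y = 6*y
  integrand = ∂Q/∂x - ∂P/∂y = 2*x - 6*y.
Integrating over R: integral_0^1 integral_0^{1-x} (2*x - 6*y) dy dx = -2/3.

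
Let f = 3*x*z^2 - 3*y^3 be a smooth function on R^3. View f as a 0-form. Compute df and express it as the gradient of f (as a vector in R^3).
df = (3*z^2) dx + (-9*y^2) dy + (6*x*z) dz; grad f = (3*z^2, -9*y^2, 6*x*z)

For a 0-form f, d f = (∂f/∂x) dx + (∂f/∂y) dy + (∂f/∂z) dz. The components of the vector representation are exactly the entries of grad f in Cartesian coordinates:
  ∂f/∂x = 3*z^2
  ∂f/∂y = -9*y^2
  ∂f/∂z = 6*x*z.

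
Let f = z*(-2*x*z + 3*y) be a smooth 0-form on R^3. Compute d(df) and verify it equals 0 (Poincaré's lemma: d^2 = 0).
d(df) = 0

Step 1: df = sum_i (∂f/∂x_i) dx_i = (-2*z^2) dx + (3*z) dy + (-4*x*z + 3*y) dz.
Step 2: Apply d again. Using the 1-form formula, the coefficient of dx ∧ dy in d(df) is ∂^2 f/∂x ∂y - ∂^2 f/∂y ∂x = (0) - (0) = 0 (equality of mixed partials for smooth f).
Similarly for dx ∧ dz and dy ∧ dz — all coefficients vanish. So d(df) = 0.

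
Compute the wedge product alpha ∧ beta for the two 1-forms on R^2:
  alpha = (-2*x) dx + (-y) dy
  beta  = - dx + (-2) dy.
alpha ∧ beta = (4*x - y) dx ∧ dy

Distribute the wedge, using dx_i ∧ dx_j = -dx_j ∧ dx_i and dx_i ∧ dx_i = 0. For each pair (i, j) with i < j, the coefficient of dx_i ∧ dx_j in alpha ∧ beta is (alpha_i * beta_j - alpha_j * beta_i). Collecting: alpha ∧ beta = (4*x - y) dx ∧ dy.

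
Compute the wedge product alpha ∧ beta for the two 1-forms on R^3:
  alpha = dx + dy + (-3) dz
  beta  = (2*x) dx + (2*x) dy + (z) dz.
alpha ∧ beta = (6*x + z) dx ∧ dz + (6*x + z) dy ∧ dz

Distribute the wedge, using dx_i ∧ dx_j = -dx_j ∧ dx_i and dx_i ∧ dx_i = 0. For each pair (i, j) with i < j, the coefficient of dx_i ∧ dx_j in alpha ∧ beta is (alpha_i * beta_j - alpha_j * beta_i). Collecting: alpha ∧ beta = (6*x + z) dx ∧ dz + (6*x + z) dy ∧ dz.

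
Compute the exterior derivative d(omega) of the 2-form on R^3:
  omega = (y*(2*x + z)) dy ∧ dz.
d(omega) = (2*y) dx ∧ dy ∧ dz

For a 2-form omega = sum_{i<j} g_{ij} dx_i ∧ dx_j, the exterior derivative is
  d(omega) = sum_{i<j} d(g_{ij}) ∧ dx_i ∧ dx_j = sum_{i<j, k} (∂g_{ij}/∂x_k) dx_k ∧ dx_i ∧ dx_j.
Expand each term, using dx_k ∧ dx_i ∧ dx_j = sgn(permutation) dx_{(a)} ∧ dx_{(b)} ∧ dx_{(c)} with (a < b < c) sorted:
  d(y*(2*x + z)) includes (∂/∂x)(y*(2*x + z)) dx = (2*y) dx, which multiplied by dy ∧ dz gives (2*y) dx ∧ dy ∧ dz
Collecting like 3-forms: d(omega) = (2*y) dx ∧ dy ∧ dz.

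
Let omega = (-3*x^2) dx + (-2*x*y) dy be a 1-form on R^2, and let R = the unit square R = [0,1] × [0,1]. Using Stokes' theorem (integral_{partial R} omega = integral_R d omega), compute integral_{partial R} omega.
integral_(partial R) omega = -1

Stokes: integral_partial_R omega = integral_R d omega with d omega = (∂Q/∂x - ∂P/∂y) dx ∧ dy.
  ∂Q/∂x = -2*y
  ∂P/∂y = 0
  integrand = ∂Q/∂x - ∂P/∂y = -2*y.
Integrating over R: integral_0^1 integral_0^1 (-2*y) dx dy = -1.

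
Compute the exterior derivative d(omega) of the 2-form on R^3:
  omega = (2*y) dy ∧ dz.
d(omega) = 0

For a 2-form omega = sum_{i<j} g_{ij} dx_i ∧ dx_j, the exterior derivative is
  d(omega) = sum_{i<j} d(g_{ij}) ∧ dx_i ∧ dx_j = sum_{i<j, k} (∂g_{ij}/∂x_k) dx_k ∧ dx_i ∧ dx_j.
Expand each term, using dx_k ∧ dx_i ∧ dx_j = sgn(permutation) dx_{(a)} ∧ dx_{(b)} ∧ dx_{(c)} with (a < b < c) sorted:

Collecting like 3-forms: d(omega) = 0.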